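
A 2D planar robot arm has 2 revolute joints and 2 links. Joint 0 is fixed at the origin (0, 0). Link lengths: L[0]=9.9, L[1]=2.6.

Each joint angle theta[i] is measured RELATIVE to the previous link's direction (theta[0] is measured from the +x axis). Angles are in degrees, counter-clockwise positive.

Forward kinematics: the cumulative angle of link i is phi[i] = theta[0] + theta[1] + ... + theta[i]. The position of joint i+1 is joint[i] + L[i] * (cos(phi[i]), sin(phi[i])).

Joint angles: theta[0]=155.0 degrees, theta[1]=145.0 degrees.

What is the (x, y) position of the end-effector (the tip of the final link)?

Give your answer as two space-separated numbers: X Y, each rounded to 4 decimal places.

Answer: -7.6724 1.9323

Derivation:
joint[0] = (0.0000, 0.0000)  (base)
link 0: phi[0] = 155 = 155 deg
  cos(155 deg) = -0.9063, sin(155 deg) = 0.4226
  joint[1] = (0.0000, 0.0000) + 9.9 * (-0.9063, 0.4226) = (0.0000 + -8.9724, 0.0000 + 4.1839) = (-8.9724, 4.1839)
link 1: phi[1] = 155 + 145 = 300 deg
  cos(300 deg) = 0.5000, sin(300 deg) = -0.8660
  joint[2] = (-8.9724, 4.1839) + 2.6 * (0.5000, -0.8660) = (-8.9724 + 1.3000, 4.1839 + -2.2517) = (-7.6724, 1.9323)
End effector: (-7.6724, 1.9323)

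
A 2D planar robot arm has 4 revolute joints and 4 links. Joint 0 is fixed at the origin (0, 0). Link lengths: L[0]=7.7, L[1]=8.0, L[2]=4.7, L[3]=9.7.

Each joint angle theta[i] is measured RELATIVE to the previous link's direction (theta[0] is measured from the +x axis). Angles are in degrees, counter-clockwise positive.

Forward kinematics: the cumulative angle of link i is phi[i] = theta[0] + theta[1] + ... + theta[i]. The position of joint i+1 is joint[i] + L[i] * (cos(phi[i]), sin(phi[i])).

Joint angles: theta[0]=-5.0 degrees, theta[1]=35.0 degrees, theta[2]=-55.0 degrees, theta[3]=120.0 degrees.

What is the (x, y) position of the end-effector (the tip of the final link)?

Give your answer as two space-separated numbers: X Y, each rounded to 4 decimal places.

joint[0] = (0.0000, 0.0000)  (base)
link 0: phi[0] = -5 = -5 deg
  cos(-5 deg) = 0.9962, sin(-5 deg) = -0.0872
  joint[1] = (0.0000, 0.0000) + 7.7 * (0.9962, -0.0872) = (0.0000 + 7.6707, 0.0000 + -0.6711) = (7.6707, -0.6711)
link 1: phi[1] = -5 + 35 = 30 deg
  cos(30 deg) = 0.8660, sin(30 deg) = 0.5000
  joint[2] = (7.6707, -0.6711) + 8 * (0.8660, 0.5000) = (7.6707 + 6.9282, -0.6711 + 4.0000) = (14.5989, 3.3289)
link 2: phi[2] = -5 + 35 + -55 = -25 deg
  cos(-25 deg) = 0.9063, sin(-25 deg) = -0.4226
  joint[3] = (14.5989, 3.3289) + 4.7 * (0.9063, -0.4226) = (14.5989 + 4.2596, 3.3289 + -1.9863) = (18.8585, 1.3426)
link 3: phi[3] = -5 + 35 + -55 + 120 = 95 deg
  cos(95 deg) = -0.0872, sin(95 deg) = 0.9962
  joint[4] = (18.8585, 1.3426) + 9.7 * (-0.0872, 0.9962) = (18.8585 + -0.8454, 1.3426 + 9.6631) = (18.0131, 11.0057)
End effector: (18.0131, 11.0057)

Answer: 18.0131 11.0057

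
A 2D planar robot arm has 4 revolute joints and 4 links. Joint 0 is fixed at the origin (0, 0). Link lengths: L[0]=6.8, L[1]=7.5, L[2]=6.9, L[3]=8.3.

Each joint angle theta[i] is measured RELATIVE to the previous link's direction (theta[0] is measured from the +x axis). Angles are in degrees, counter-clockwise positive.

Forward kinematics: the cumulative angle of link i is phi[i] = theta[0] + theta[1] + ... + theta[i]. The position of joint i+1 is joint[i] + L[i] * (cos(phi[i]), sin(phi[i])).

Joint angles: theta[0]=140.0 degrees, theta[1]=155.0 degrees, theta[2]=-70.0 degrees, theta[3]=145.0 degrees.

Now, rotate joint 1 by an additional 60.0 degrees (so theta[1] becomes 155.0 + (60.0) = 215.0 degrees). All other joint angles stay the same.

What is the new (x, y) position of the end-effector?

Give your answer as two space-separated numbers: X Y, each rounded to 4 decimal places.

joint[0] = (0.0000, 0.0000)  (base)
link 0: phi[0] = 140 = 140 deg
  cos(140 deg) = -0.7660, sin(140 deg) = 0.6428
  joint[1] = (0.0000, 0.0000) + 6.8 * (-0.7660, 0.6428) = (0.0000 + -5.2091, 0.0000 + 4.3710) = (-5.2091, 4.3710)
link 1: phi[1] = 140 + 215 = 355 deg
  cos(355 deg) = 0.9962, sin(355 deg) = -0.0872
  joint[2] = (-5.2091, 4.3710) + 7.5 * (0.9962, -0.0872) = (-5.2091 + 7.4715, 4.3710 + -0.6537) = (2.2624, 3.7173)
link 2: phi[2] = 140 + 215 + -70 = 285 deg
  cos(285 deg) = 0.2588, sin(285 deg) = -0.9659
  joint[3] = (2.2624, 3.7173) + 6.9 * (0.2588, -0.9659) = (2.2624 + 1.7859, 3.7173 + -6.6649) = (4.0482, -2.9476)
link 3: phi[3] = 140 + 215 + -70 + 145 = 430 deg
  cos(430 deg) = 0.3420, sin(430 deg) = 0.9397
  joint[4] = (4.0482, -2.9476) + 8.3 * (0.3420, 0.9397) = (4.0482 + 2.8388, -2.9476 + 7.7994) = (6.8870, 4.8518)
End effector: (6.8870, 4.8518)

Answer: 6.8870 4.8518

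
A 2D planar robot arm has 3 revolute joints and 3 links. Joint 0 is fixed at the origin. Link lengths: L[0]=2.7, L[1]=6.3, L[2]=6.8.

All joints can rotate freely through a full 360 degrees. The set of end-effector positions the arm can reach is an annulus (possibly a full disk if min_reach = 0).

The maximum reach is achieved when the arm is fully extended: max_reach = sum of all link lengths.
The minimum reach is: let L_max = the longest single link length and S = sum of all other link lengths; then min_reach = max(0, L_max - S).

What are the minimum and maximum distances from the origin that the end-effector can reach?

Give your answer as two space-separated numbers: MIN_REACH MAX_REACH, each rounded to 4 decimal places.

Answer: 0.0000 15.8000

Derivation:
Link lengths: [2.7, 6.3, 6.8]
max_reach = 2.7 + 6.3 + 6.8 = 15.8
L_max = max([2.7, 6.3, 6.8]) = 6.8
S (sum of others) = 15.8 - 6.8 = 9
min_reach = max(0, 6.8 - 9) = max(0, -2.2) = 0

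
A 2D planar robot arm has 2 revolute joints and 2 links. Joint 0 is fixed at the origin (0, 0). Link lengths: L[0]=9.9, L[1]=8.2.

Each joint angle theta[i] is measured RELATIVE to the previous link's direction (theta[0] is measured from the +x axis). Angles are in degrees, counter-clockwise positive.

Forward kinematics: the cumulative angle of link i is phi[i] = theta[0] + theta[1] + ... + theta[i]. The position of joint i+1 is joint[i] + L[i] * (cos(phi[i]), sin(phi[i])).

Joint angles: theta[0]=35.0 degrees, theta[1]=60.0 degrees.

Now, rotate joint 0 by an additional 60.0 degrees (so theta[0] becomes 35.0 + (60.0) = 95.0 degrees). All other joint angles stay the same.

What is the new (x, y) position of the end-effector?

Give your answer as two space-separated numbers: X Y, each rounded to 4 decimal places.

Answer: -8.2946 13.3278

Derivation:
joint[0] = (0.0000, 0.0000)  (base)
link 0: phi[0] = 95 = 95 deg
  cos(95 deg) = -0.0872, sin(95 deg) = 0.9962
  joint[1] = (0.0000, 0.0000) + 9.9 * (-0.0872, 0.9962) = (0.0000 + -0.8628, 0.0000 + 9.8623) = (-0.8628, 9.8623)
link 1: phi[1] = 95 + 60 = 155 deg
  cos(155 deg) = -0.9063, sin(155 deg) = 0.4226
  joint[2] = (-0.8628, 9.8623) + 8.2 * (-0.9063, 0.4226) = (-0.8628 + -7.4317, 9.8623 + 3.4655) = (-8.2946, 13.3278)
End effector: (-8.2946, 13.3278)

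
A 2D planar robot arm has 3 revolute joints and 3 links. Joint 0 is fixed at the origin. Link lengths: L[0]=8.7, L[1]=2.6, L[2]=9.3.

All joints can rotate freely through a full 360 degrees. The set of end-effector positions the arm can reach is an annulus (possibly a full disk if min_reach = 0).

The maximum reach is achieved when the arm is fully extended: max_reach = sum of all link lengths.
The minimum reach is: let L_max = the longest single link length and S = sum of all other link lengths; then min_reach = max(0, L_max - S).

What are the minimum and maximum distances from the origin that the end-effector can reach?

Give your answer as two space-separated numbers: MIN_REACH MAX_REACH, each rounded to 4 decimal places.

Answer: 0.0000 20.6000

Derivation:
Link lengths: [8.7, 2.6, 9.3]
max_reach = 8.7 + 2.6 + 9.3 = 20.6
L_max = max([8.7, 2.6, 9.3]) = 9.3
S (sum of others) = 20.6 - 9.3 = 11.3
min_reach = max(0, 9.3 - 11.3) = max(0, -2) = 0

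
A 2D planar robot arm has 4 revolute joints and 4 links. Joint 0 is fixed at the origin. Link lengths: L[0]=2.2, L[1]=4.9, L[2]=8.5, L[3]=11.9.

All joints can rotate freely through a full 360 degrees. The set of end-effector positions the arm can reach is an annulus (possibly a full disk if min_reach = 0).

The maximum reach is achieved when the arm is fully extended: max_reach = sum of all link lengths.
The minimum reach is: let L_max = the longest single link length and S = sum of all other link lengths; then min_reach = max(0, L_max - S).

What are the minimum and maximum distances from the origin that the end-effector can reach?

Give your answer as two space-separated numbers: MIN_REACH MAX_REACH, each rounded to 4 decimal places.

Answer: 0.0000 27.5000

Derivation:
Link lengths: [2.2, 4.9, 8.5, 11.9]
max_reach = 2.2 + 4.9 + 8.5 + 11.9 = 27.5
L_max = max([2.2, 4.9, 8.5, 11.9]) = 11.9
S (sum of others) = 27.5 - 11.9 = 15.6
min_reach = max(0, 11.9 - 15.6) = max(0, -3.7) = 0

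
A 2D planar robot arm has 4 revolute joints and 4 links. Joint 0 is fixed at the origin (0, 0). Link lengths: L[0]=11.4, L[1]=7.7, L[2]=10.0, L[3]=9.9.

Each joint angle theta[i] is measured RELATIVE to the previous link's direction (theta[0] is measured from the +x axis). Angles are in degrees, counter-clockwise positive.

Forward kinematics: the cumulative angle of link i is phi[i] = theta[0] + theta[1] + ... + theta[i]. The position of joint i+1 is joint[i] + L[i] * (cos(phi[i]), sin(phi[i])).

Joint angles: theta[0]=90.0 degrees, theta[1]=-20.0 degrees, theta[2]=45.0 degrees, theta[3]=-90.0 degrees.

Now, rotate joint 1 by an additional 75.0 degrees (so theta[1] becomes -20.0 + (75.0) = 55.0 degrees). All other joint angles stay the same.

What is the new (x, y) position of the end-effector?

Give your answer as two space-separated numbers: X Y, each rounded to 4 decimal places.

joint[0] = (0.0000, 0.0000)  (base)
link 0: phi[0] = 90 = 90 deg
  cos(90 deg) = 0.0000, sin(90 deg) = 1.0000
  joint[1] = (0.0000, 0.0000) + 11.4 * (0.0000, 1.0000) = (0.0000 + 0.0000, 0.0000 + 11.4000) = (0.0000, 11.4000)
link 1: phi[1] = 90 + 55 = 145 deg
  cos(145 deg) = -0.8192, sin(145 deg) = 0.5736
  joint[2] = (0.0000, 11.4000) + 7.7 * (-0.8192, 0.5736) = (0.0000 + -6.3075, 11.4000 + 4.4165) = (-6.3075, 15.8165)
link 2: phi[2] = 90 + 55 + 45 = 190 deg
  cos(190 deg) = -0.9848, sin(190 deg) = -0.1736
  joint[3] = (-6.3075, 15.8165) + 10 * (-0.9848, -0.1736) = (-6.3075 + -9.8481, 15.8165 + -1.7365) = (-16.1555, 14.0801)
link 3: phi[3] = 90 + 55 + 45 + -90 = 100 deg
  cos(100 deg) = -0.1736, sin(100 deg) = 0.9848
  joint[4] = (-16.1555, 14.0801) + 9.9 * (-0.1736, 0.9848) = (-16.1555 + -1.7191, 14.0801 + 9.7496) = (-17.8747, 23.8297)
End effector: (-17.8747, 23.8297)

Answer: -17.8747 23.8297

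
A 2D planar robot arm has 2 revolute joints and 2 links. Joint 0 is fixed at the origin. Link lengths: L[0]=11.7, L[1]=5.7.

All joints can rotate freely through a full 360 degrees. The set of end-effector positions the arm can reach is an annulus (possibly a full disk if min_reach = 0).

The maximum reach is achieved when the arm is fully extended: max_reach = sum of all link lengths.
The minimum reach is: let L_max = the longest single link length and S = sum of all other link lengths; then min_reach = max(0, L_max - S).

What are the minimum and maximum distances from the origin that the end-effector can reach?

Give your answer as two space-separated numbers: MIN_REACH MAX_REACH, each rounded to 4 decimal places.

Answer: 6.0000 17.4000

Derivation:
Link lengths: [11.7, 5.7]
max_reach = 11.7 + 5.7 = 17.4
L_max = max([11.7, 5.7]) = 11.7
S (sum of others) = 17.4 - 11.7 = 5.7
min_reach = max(0, 11.7 - 5.7) = max(0, 6) = 6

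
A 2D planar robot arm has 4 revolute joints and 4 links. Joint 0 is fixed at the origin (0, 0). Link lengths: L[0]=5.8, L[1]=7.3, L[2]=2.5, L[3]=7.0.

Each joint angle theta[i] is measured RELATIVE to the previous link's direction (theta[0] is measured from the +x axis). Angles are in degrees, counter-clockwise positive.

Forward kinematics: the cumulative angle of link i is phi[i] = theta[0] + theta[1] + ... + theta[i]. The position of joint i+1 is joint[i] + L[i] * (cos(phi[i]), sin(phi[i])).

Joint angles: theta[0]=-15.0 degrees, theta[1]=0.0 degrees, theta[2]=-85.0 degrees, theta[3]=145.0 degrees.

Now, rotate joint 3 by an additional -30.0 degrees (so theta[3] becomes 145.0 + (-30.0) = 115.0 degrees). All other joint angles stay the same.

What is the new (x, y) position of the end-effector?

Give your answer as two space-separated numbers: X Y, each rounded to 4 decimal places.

Answer: 18.9810 -4.0408

Derivation:
joint[0] = (0.0000, 0.0000)  (base)
link 0: phi[0] = -15 = -15 deg
  cos(-15 deg) = 0.9659, sin(-15 deg) = -0.2588
  joint[1] = (0.0000, 0.0000) + 5.8 * (0.9659, -0.2588) = (0.0000 + 5.6024, 0.0000 + -1.5012) = (5.6024, -1.5012)
link 1: phi[1] = -15 + 0 = -15 deg
  cos(-15 deg) = 0.9659, sin(-15 deg) = -0.2588
  joint[2] = (5.6024, -1.5012) + 7.3 * (0.9659, -0.2588) = (5.6024 + 7.0513, -1.5012 + -1.8894) = (12.6536, -3.3905)
link 2: phi[2] = -15 + 0 + -85 = -100 deg
  cos(-100 deg) = -0.1736, sin(-100 deg) = -0.9848
  joint[3] = (12.6536, -3.3905) + 2.5 * (-0.1736, -0.9848) = (12.6536 + -0.4341, -3.3905 + -2.4620) = (12.2195, -5.8525)
link 3: phi[3] = -15 + 0 + -85 + 115 = 15 deg
  cos(15 deg) = 0.9659, sin(15 deg) = 0.2588
  joint[4] = (12.2195, -5.8525) + 7 * (0.9659, 0.2588) = (12.2195 + 6.7615, -5.8525 + 1.8117) = (18.9810, -4.0408)
End effector: (18.9810, -4.0408)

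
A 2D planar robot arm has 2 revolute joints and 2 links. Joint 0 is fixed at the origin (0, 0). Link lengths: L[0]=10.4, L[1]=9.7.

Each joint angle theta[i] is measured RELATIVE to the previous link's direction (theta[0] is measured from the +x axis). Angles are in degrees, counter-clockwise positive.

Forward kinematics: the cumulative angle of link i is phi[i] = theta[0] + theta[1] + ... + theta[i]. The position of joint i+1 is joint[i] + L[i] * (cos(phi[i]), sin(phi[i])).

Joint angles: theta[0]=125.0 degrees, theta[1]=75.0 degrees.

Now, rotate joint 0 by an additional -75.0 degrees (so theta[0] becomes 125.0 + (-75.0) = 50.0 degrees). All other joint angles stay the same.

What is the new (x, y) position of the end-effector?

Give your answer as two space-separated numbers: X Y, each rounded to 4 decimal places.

Answer: 1.1213 15.9126

Derivation:
joint[0] = (0.0000, 0.0000)  (base)
link 0: phi[0] = 50 = 50 deg
  cos(50 deg) = 0.6428, sin(50 deg) = 0.7660
  joint[1] = (0.0000, 0.0000) + 10.4 * (0.6428, 0.7660) = (0.0000 + 6.6850, 0.0000 + 7.9669) = (6.6850, 7.9669)
link 1: phi[1] = 50 + 75 = 125 deg
  cos(125 deg) = -0.5736, sin(125 deg) = 0.8192
  joint[2] = (6.6850, 7.9669) + 9.7 * (-0.5736, 0.8192) = (6.6850 + -5.5637, 7.9669 + 7.9458) = (1.1213, 15.9126)
End effector: (1.1213, 15.9126)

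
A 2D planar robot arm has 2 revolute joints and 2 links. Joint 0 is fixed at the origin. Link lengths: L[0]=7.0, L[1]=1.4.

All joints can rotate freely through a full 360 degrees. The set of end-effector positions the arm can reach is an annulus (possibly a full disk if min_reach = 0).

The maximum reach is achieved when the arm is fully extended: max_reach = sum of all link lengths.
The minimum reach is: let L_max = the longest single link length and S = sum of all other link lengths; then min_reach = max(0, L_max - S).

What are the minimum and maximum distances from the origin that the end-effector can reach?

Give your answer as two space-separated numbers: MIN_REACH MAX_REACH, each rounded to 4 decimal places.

Link lengths: [7.0, 1.4]
max_reach = 7 + 1.4 = 8.4
L_max = max([7.0, 1.4]) = 7
S (sum of others) = 8.4 - 7 = 1.4
min_reach = max(0, 7 - 1.4) = max(0, 5.6) = 5.6

Answer: 5.6000 8.4000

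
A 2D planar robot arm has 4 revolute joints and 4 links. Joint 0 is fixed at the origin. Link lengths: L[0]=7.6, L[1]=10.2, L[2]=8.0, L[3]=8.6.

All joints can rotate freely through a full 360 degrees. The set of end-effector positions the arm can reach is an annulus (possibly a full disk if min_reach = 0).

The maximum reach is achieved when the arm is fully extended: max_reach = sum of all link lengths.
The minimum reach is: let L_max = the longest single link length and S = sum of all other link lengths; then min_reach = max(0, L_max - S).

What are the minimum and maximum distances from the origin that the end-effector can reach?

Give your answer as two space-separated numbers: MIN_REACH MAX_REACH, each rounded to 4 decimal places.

Answer: 0.0000 34.4000

Derivation:
Link lengths: [7.6, 10.2, 8.0, 8.6]
max_reach = 7.6 + 10.2 + 8 + 8.6 = 34.4
L_max = max([7.6, 10.2, 8.0, 8.6]) = 10.2
S (sum of others) = 34.4 - 10.2 = 24.2
min_reach = max(0, 10.2 - 24.2) = max(0, -14) = 0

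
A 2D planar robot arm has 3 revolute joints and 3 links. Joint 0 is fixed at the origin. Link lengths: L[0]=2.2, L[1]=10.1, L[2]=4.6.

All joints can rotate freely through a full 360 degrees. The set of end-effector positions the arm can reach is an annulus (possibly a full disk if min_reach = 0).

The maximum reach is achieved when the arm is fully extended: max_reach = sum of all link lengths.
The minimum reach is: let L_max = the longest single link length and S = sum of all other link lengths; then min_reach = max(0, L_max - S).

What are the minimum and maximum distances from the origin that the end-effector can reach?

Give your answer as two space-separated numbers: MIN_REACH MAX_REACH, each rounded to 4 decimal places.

Link lengths: [2.2, 10.1, 4.6]
max_reach = 2.2 + 10.1 + 4.6 = 16.9
L_max = max([2.2, 10.1, 4.6]) = 10.1
S (sum of others) = 16.9 - 10.1 = 6.8
min_reach = max(0, 10.1 - 6.8) = max(0, 3.3) = 3.3

Answer: 3.3000 16.9000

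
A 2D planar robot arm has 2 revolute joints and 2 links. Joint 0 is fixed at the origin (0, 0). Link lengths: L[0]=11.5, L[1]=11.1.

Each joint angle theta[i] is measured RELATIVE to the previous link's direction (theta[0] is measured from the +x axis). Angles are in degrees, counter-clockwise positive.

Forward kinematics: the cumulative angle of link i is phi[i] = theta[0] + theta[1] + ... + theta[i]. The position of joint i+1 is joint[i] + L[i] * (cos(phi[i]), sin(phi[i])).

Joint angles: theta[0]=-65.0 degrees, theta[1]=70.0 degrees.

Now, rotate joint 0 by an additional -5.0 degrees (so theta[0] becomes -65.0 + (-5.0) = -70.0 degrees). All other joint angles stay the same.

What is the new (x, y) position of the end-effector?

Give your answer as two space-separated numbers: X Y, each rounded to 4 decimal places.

Answer: 15.0332 -10.8065

Derivation:
joint[0] = (0.0000, 0.0000)  (base)
link 0: phi[0] = -70 = -70 deg
  cos(-70 deg) = 0.3420, sin(-70 deg) = -0.9397
  joint[1] = (0.0000, 0.0000) + 11.5 * (0.3420, -0.9397) = (0.0000 + 3.9332, 0.0000 + -10.8065) = (3.9332, -10.8065)
link 1: phi[1] = -70 + 70 = 0 deg
  cos(0 deg) = 1.0000, sin(0 deg) = 0.0000
  joint[2] = (3.9332, -10.8065) + 11.1 * (1.0000, 0.0000) = (3.9332 + 11.1000, -10.8065 + 0.0000) = (15.0332, -10.8065)
End effector: (15.0332, -10.8065)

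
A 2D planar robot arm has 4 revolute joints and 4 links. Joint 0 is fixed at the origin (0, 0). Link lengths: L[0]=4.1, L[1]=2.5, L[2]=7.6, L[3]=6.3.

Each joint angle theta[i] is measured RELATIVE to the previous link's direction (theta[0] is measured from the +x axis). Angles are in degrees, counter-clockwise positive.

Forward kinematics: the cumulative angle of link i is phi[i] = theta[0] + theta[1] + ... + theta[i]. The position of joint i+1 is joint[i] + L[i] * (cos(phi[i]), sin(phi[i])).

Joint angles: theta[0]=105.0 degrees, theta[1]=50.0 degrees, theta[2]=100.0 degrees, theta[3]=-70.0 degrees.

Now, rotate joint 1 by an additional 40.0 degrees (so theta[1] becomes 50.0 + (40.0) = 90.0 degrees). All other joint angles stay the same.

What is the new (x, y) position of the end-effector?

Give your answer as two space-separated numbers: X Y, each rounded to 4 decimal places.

joint[0] = (0.0000, 0.0000)  (base)
link 0: phi[0] = 105 = 105 deg
  cos(105 deg) = -0.2588, sin(105 deg) = 0.9659
  joint[1] = (0.0000, 0.0000) + 4.1 * (-0.2588, 0.9659) = (0.0000 + -1.0612, 0.0000 + 3.9603) = (-1.0612, 3.9603)
link 1: phi[1] = 105 + 90 = 195 deg
  cos(195 deg) = -0.9659, sin(195 deg) = -0.2588
  joint[2] = (-1.0612, 3.9603) + 2.5 * (-0.9659, -0.2588) = (-1.0612 + -2.4148, 3.9603 + -0.6470) = (-3.4760, 3.3132)
link 2: phi[2] = 105 + 90 + 100 = 295 deg
  cos(295 deg) = 0.4226, sin(295 deg) = -0.9063
  joint[3] = (-3.4760, 3.3132) + 7.6 * (0.4226, -0.9063) = (-3.4760 + 3.2119, 3.3132 + -6.8879) = (-0.2641, -3.5747)
link 3: phi[3] = 105 + 90 + 100 + -70 = 225 deg
  cos(225 deg) = -0.7071, sin(225 deg) = -0.7071
  joint[4] = (-0.2641, -3.5747) + 6.3 * (-0.7071, -0.7071) = (-0.2641 + -4.4548, -3.5747 + -4.4548) = (-4.7188, -8.0295)
End effector: (-4.7188, -8.0295)

Answer: -4.7188 -8.0295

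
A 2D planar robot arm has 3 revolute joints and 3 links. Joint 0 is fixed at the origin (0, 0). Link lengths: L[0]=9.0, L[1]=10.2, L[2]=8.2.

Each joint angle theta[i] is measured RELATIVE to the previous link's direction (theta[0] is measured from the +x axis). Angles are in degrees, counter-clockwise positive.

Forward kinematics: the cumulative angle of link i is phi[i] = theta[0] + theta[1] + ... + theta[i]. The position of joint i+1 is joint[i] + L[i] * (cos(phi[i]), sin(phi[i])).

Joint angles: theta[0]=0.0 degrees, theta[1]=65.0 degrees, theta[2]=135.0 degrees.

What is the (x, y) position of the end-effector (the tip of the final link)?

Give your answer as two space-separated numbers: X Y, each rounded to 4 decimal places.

joint[0] = (0.0000, 0.0000)  (base)
link 0: phi[0] = 0 = 0 deg
  cos(0 deg) = 1.0000, sin(0 deg) = 0.0000
  joint[1] = (0.0000, 0.0000) + 9 * (1.0000, 0.0000) = (0.0000 + 9.0000, 0.0000 + 0.0000) = (9.0000, 0.0000)
link 1: phi[1] = 0 + 65 = 65 deg
  cos(65 deg) = 0.4226, sin(65 deg) = 0.9063
  joint[2] = (9.0000, 0.0000) + 10.2 * (0.4226, 0.9063) = (9.0000 + 4.3107, 0.0000 + 9.2443) = (13.3107, 9.2443)
link 2: phi[2] = 0 + 65 + 135 = 200 deg
  cos(200 deg) = -0.9397, sin(200 deg) = -0.3420
  joint[3] = (13.3107, 9.2443) + 8.2 * (-0.9397, -0.3420) = (13.3107 + -7.7055, 9.2443 + -2.8046) = (5.6052, 6.4398)
End effector: (5.6052, 6.4398)

Answer: 5.6052 6.4398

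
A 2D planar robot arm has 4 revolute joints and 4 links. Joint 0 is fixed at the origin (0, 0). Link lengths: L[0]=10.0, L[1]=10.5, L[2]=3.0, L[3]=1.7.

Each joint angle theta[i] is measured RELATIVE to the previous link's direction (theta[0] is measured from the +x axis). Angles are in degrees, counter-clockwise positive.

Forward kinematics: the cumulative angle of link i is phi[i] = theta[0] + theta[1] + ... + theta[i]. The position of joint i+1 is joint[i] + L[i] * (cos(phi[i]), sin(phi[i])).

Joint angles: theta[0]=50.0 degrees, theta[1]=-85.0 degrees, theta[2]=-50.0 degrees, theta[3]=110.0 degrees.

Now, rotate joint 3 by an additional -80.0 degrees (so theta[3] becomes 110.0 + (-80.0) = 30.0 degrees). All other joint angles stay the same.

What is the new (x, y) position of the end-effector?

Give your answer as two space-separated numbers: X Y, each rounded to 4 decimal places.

joint[0] = (0.0000, 0.0000)  (base)
link 0: phi[0] = 50 = 50 deg
  cos(50 deg) = 0.6428, sin(50 deg) = 0.7660
  joint[1] = (0.0000, 0.0000) + 10 * (0.6428, 0.7660) = (0.0000 + 6.4279, 0.0000 + 7.6604) = (6.4279, 7.6604)
link 1: phi[1] = 50 + -85 = -35 deg
  cos(-35 deg) = 0.8192, sin(-35 deg) = -0.5736
  joint[2] = (6.4279, 7.6604) + 10.5 * (0.8192, -0.5736) = (6.4279 + 8.6011, 7.6604 + -6.0226) = (15.0290, 1.6379)
link 2: phi[2] = 50 + -85 + -50 = -85 deg
  cos(-85 deg) = 0.0872, sin(-85 deg) = -0.9962
  joint[3] = (15.0290, 1.6379) + 3 * (0.0872, -0.9962) = (15.0290 + 0.2615, 1.6379 + -2.9886) = (15.2904, -1.3507)
link 3: phi[3] = 50 + -85 + -50 + 30 = -55 deg
  cos(-55 deg) = 0.5736, sin(-55 deg) = -0.8192
  joint[4] = (15.2904, -1.3507) + 1.7 * (0.5736, -0.8192) = (15.2904 + 0.9751, -1.3507 + -1.3926) = (16.2655, -2.7433)
End effector: (16.2655, -2.7433)

Answer: 16.2655 -2.7433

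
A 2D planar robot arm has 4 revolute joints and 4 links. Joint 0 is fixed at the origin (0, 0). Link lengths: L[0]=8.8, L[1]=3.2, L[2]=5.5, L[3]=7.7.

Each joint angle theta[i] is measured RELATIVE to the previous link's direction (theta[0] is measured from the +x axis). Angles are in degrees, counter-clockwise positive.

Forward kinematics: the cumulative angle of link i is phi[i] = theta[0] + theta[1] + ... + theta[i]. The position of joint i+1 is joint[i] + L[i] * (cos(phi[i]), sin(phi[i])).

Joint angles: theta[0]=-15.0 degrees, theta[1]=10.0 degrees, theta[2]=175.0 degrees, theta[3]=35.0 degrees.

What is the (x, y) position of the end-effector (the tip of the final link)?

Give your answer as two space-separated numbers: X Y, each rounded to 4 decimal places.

joint[0] = (0.0000, 0.0000)  (base)
link 0: phi[0] = -15 = -15 deg
  cos(-15 deg) = 0.9659, sin(-15 deg) = -0.2588
  joint[1] = (0.0000, 0.0000) + 8.8 * (0.9659, -0.2588) = (0.0000 + 8.5001, 0.0000 + -2.2776) = (8.5001, -2.2776)
link 1: phi[1] = -15 + 10 = -5 deg
  cos(-5 deg) = 0.9962, sin(-5 deg) = -0.0872
  joint[2] = (8.5001, -2.2776) + 3.2 * (0.9962, -0.0872) = (8.5001 + 3.1878, -2.2776 + -0.2789) = (11.6880, -2.5565)
link 2: phi[2] = -15 + 10 + 175 = 170 deg
  cos(170 deg) = -0.9848, sin(170 deg) = 0.1736
  joint[3] = (11.6880, -2.5565) + 5.5 * (-0.9848, 0.1736) = (11.6880 + -5.4164, -2.5565 + 0.9551) = (6.2715, -1.6014)
link 3: phi[3] = -15 + 10 + 175 + 35 = 205 deg
  cos(205 deg) = -0.9063, sin(205 deg) = -0.4226
  joint[4] = (6.2715, -1.6014) + 7.7 * (-0.9063, -0.4226) = (6.2715 + -6.9786, -1.6014 + -3.2542) = (-0.7070, -4.8556)
End effector: (-0.7070, -4.8556)

Answer: -0.7070 -4.8556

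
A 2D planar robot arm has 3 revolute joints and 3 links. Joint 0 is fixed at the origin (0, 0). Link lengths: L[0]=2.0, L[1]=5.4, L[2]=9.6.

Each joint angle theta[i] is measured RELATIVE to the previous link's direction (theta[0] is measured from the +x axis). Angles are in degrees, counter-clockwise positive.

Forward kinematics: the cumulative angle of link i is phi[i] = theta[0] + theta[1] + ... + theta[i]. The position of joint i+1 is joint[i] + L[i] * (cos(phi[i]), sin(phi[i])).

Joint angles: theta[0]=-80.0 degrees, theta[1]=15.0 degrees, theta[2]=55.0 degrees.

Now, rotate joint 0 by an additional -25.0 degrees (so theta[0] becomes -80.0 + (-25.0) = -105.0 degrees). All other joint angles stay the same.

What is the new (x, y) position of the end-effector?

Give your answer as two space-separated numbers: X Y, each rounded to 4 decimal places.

Answer: 7.3462 -12.8382

Derivation:
joint[0] = (0.0000, 0.0000)  (base)
link 0: phi[0] = -105 = -105 deg
  cos(-105 deg) = -0.2588, sin(-105 deg) = -0.9659
  joint[1] = (0.0000, 0.0000) + 2 * (-0.2588, -0.9659) = (0.0000 + -0.5176, 0.0000 + -1.9319) = (-0.5176, -1.9319)
link 1: phi[1] = -105 + 15 = -90 deg
  cos(-90 deg) = 0.0000, sin(-90 deg) = -1.0000
  joint[2] = (-0.5176, -1.9319) + 5.4 * (0.0000, -1.0000) = (-0.5176 + 0.0000, -1.9319 + -5.4000) = (-0.5176, -7.3319)
link 2: phi[2] = -105 + 15 + 55 = -35 deg
  cos(-35 deg) = 0.8192, sin(-35 deg) = -0.5736
  joint[3] = (-0.5176, -7.3319) + 9.6 * (0.8192, -0.5736) = (-0.5176 + 7.8639, -7.3319 + -5.5063) = (7.3462, -12.8382)
End effector: (7.3462, -12.8382)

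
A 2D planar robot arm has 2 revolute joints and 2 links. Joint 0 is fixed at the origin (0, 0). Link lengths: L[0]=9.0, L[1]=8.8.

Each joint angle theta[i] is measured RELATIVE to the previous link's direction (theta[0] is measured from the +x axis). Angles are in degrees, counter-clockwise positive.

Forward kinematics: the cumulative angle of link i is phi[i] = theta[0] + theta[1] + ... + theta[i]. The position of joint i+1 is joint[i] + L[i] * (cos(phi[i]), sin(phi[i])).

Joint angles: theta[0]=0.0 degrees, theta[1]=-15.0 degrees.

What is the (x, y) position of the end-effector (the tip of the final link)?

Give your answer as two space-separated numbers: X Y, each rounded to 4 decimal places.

joint[0] = (0.0000, 0.0000)  (base)
link 0: phi[0] = 0 = 0 deg
  cos(0 deg) = 1.0000, sin(0 deg) = 0.0000
  joint[1] = (0.0000, 0.0000) + 9 * (1.0000, 0.0000) = (0.0000 + 9.0000, 0.0000 + 0.0000) = (9.0000, 0.0000)
link 1: phi[1] = 0 + -15 = -15 deg
  cos(-15 deg) = 0.9659, sin(-15 deg) = -0.2588
  joint[2] = (9.0000, 0.0000) + 8.8 * (0.9659, -0.2588) = (9.0000 + 8.5001, 0.0000 + -2.2776) = (17.5001, -2.2776)
End effector: (17.5001, -2.2776)

Answer: 17.5001 -2.2776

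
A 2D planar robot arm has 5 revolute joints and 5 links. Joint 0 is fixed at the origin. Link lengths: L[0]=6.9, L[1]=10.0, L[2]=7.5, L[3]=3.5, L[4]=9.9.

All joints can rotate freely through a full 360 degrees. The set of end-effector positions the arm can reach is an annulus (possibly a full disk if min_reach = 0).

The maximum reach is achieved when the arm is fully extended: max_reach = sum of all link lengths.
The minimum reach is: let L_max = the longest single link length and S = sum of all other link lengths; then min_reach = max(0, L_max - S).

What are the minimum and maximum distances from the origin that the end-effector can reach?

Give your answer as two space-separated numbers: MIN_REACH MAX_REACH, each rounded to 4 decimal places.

Link lengths: [6.9, 10.0, 7.5, 3.5, 9.9]
max_reach = 6.9 + 10 + 7.5 + 3.5 + 9.9 = 37.8
L_max = max([6.9, 10.0, 7.5, 3.5, 9.9]) = 10
S (sum of others) = 37.8 - 10 = 27.8
min_reach = max(0, 10 - 27.8) = max(0, -17.8) = 0

Answer: 0.0000 37.8000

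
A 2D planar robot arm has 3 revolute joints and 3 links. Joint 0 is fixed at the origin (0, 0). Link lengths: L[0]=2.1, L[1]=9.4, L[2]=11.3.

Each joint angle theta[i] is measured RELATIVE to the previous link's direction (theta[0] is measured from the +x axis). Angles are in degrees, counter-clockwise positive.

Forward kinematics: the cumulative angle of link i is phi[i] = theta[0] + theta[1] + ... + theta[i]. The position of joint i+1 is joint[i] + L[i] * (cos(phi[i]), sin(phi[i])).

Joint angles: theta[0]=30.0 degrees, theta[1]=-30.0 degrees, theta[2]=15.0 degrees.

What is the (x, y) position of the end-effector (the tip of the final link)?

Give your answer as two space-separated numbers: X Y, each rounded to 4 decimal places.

joint[0] = (0.0000, 0.0000)  (base)
link 0: phi[0] = 30 = 30 deg
  cos(30 deg) = 0.8660, sin(30 deg) = 0.5000
  joint[1] = (0.0000, 0.0000) + 2.1 * (0.8660, 0.5000) = (0.0000 + 1.8187, 0.0000 + 1.0500) = (1.8187, 1.0500)
link 1: phi[1] = 30 + -30 = 0 deg
  cos(0 deg) = 1.0000, sin(0 deg) = 0.0000
  joint[2] = (1.8187, 1.0500) + 9.4 * (1.0000, 0.0000) = (1.8187 + 9.4000, 1.0500 + 0.0000) = (11.2187, 1.0500)
link 2: phi[2] = 30 + -30 + 15 = 15 deg
  cos(15 deg) = 0.9659, sin(15 deg) = 0.2588
  joint[3] = (11.2187, 1.0500) + 11.3 * (0.9659, 0.2588) = (11.2187 + 10.9150, 1.0500 + 2.9247) = (22.1336, 3.9747)
End effector: (22.1336, 3.9747)

Answer: 22.1336 3.9747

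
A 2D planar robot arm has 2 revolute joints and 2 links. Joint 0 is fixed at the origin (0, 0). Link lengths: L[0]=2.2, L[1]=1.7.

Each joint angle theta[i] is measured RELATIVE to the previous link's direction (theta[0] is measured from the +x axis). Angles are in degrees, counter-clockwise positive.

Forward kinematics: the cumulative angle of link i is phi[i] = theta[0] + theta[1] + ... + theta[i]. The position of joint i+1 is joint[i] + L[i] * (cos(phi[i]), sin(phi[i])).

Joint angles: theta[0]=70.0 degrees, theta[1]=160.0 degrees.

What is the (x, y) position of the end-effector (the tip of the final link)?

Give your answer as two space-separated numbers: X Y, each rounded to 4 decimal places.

Answer: -0.3403 0.7650

Derivation:
joint[0] = (0.0000, 0.0000)  (base)
link 0: phi[0] = 70 = 70 deg
  cos(70 deg) = 0.3420, sin(70 deg) = 0.9397
  joint[1] = (0.0000, 0.0000) + 2.2 * (0.3420, 0.9397) = (0.0000 + 0.7524, 0.0000 + 2.0673) = (0.7524, 2.0673)
link 1: phi[1] = 70 + 160 = 230 deg
  cos(230 deg) = -0.6428, sin(230 deg) = -0.7660
  joint[2] = (0.7524, 2.0673) + 1.7 * (-0.6428, -0.7660) = (0.7524 + -1.0927, 2.0673 + -1.3023) = (-0.3403, 0.7650)
End effector: (-0.3403, 0.7650)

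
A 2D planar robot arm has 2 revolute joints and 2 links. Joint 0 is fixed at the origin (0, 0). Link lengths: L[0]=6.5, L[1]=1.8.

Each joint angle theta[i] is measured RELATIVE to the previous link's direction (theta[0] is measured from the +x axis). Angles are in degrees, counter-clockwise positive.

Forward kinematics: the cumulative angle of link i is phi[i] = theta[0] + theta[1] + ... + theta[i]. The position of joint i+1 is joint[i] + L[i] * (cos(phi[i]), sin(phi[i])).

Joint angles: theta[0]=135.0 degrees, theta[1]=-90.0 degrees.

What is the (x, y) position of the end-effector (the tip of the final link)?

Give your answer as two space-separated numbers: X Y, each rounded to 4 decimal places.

Answer: -3.3234 5.8690

Derivation:
joint[0] = (0.0000, 0.0000)  (base)
link 0: phi[0] = 135 = 135 deg
  cos(135 deg) = -0.7071, sin(135 deg) = 0.7071
  joint[1] = (0.0000, 0.0000) + 6.5 * (-0.7071, 0.7071) = (0.0000 + -4.5962, 0.0000 + 4.5962) = (-4.5962, 4.5962)
link 1: phi[1] = 135 + -90 = 45 deg
  cos(45 deg) = 0.7071, sin(45 deg) = 0.7071
  joint[2] = (-4.5962, 4.5962) + 1.8 * (0.7071, 0.7071) = (-4.5962 + 1.2728, 4.5962 + 1.2728) = (-3.3234, 5.8690)
End effector: (-3.3234, 5.8690)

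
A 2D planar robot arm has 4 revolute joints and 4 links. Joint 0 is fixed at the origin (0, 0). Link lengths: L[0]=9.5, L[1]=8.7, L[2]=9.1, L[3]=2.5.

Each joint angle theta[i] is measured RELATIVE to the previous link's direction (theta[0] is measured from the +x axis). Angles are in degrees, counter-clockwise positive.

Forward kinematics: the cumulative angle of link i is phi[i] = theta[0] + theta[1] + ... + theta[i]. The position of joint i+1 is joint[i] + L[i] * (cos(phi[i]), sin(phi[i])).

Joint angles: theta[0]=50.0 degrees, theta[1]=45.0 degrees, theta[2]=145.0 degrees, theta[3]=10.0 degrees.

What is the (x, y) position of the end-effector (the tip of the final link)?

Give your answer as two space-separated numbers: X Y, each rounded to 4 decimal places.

joint[0] = (0.0000, 0.0000)  (base)
link 0: phi[0] = 50 = 50 deg
  cos(50 deg) = 0.6428, sin(50 deg) = 0.7660
  joint[1] = (0.0000, 0.0000) + 9.5 * (0.6428, 0.7660) = (0.0000 + 6.1065, 0.0000 + 7.2774) = (6.1065, 7.2774)
link 1: phi[1] = 50 + 45 = 95 deg
  cos(95 deg) = -0.0872, sin(95 deg) = 0.9962
  joint[2] = (6.1065, 7.2774) + 8.7 * (-0.0872, 0.9962) = (6.1065 + -0.7583, 7.2774 + 8.6669) = (5.3482, 15.9443)
link 2: phi[2] = 50 + 45 + 145 = 240 deg
  cos(240 deg) = -0.5000, sin(240 deg) = -0.8660
  joint[3] = (5.3482, 15.9443) + 9.1 * (-0.5000, -0.8660) = (5.3482 + -4.5500, 15.9443 + -7.8808) = (0.7982, 8.0635)
link 3: phi[3] = 50 + 45 + 145 + 10 = 250 deg
  cos(250 deg) = -0.3420, sin(250 deg) = -0.9397
  joint[4] = (0.7982, 8.0635) + 2.5 * (-0.3420, -0.9397) = (0.7982 + -0.8551, 8.0635 + -2.3492) = (-0.0568, 5.7143)
End effector: (-0.0568, 5.7143)

Answer: -0.0568 5.7143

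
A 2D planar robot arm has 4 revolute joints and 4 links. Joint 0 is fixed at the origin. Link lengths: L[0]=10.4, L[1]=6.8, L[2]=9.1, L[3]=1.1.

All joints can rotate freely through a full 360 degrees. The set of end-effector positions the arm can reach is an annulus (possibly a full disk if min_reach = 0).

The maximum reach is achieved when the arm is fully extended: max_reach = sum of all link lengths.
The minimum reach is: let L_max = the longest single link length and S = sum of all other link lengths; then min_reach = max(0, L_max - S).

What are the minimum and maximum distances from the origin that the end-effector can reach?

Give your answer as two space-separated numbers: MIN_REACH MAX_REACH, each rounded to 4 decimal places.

Answer: 0.0000 27.4000

Derivation:
Link lengths: [10.4, 6.8, 9.1, 1.1]
max_reach = 10.4 + 6.8 + 9.1 + 1.1 = 27.4
L_max = max([10.4, 6.8, 9.1, 1.1]) = 10.4
S (sum of others) = 27.4 - 10.4 = 17
min_reach = max(0, 10.4 - 17) = max(0, -6.6) = 0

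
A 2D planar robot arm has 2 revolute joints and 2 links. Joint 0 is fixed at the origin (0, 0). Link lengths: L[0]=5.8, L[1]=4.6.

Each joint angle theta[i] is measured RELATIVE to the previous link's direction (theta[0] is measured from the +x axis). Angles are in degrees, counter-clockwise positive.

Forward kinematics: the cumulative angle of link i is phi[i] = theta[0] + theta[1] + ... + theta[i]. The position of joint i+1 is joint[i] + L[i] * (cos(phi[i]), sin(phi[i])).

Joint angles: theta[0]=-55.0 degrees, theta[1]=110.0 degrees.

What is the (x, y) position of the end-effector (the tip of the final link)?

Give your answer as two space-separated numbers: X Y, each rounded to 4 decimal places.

Answer: 5.9652 -0.9830

Derivation:
joint[0] = (0.0000, 0.0000)  (base)
link 0: phi[0] = -55 = -55 deg
  cos(-55 deg) = 0.5736, sin(-55 deg) = -0.8192
  joint[1] = (0.0000, 0.0000) + 5.8 * (0.5736, -0.8192) = (0.0000 + 3.3267, 0.0000 + -4.7511) = (3.3267, -4.7511)
link 1: phi[1] = -55 + 110 = 55 deg
  cos(55 deg) = 0.5736, sin(55 deg) = 0.8192
  joint[2] = (3.3267, -4.7511) + 4.6 * (0.5736, 0.8192) = (3.3267 + 2.6385, -4.7511 + 3.7681) = (5.9652, -0.9830)
End effector: (5.9652, -0.9830)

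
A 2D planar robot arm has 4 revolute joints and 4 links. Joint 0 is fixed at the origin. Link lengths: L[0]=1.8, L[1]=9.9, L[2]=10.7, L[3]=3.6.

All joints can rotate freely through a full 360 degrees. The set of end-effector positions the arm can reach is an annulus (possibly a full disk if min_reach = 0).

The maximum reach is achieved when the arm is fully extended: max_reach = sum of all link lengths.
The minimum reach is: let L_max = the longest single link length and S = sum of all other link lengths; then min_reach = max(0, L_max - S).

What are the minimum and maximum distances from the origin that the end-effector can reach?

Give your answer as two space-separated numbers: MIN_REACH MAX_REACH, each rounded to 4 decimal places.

Link lengths: [1.8, 9.9, 10.7, 3.6]
max_reach = 1.8 + 9.9 + 10.7 + 3.6 = 26
L_max = max([1.8, 9.9, 10.7, 3.6]) = 10.7
S (sum of others) = 26 - 10.7 = 15.3
min_reach = max(0, 10.7 - 15.3) = max(0, -4.6) = 0

Answer: 0.0000 26.0000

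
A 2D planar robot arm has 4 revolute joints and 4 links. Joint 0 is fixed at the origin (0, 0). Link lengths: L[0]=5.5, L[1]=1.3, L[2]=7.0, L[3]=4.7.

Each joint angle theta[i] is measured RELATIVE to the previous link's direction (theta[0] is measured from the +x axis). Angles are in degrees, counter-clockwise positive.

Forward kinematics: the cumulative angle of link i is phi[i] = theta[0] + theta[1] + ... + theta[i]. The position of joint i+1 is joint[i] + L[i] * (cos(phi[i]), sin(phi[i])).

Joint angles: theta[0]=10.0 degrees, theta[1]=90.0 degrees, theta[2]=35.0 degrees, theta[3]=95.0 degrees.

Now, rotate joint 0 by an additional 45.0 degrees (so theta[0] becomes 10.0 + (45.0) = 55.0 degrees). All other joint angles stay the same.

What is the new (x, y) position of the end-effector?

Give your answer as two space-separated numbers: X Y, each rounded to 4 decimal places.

Answer: -4.5006 0.5689

Derivation:
joint[0] = (0.0000, 0.0000)  (base)
link 0: phi[0] = 55 = 55 deg
  cos(55 deg) = 0.5736, sin(55 deg) = 0.8192
  joint[1] = (0.0000, 0.0000) + 5.5 * (0.5736, 0.8192) = (0.0000 + 3.1547, 0.0000 + 4.5053) = (3.1547, 4.5053)
link 1: phi[1] = 55 + 90 = 145 deg
  cos(145 deg) = -0.8192, sin(145 deg) = 0.5736
  joint[2] = (3.1547, 4.5053) + 1.3 * (-0.8192, 0.5736) = (3.1547 + -1.0649, 4.5053 + 0.7456) = (2.0898, 5.2510)
link 2: phi[2] = 55 + 90 + 35 = 180 deg
  cos(180 deg) = -1.0000, sin(180 deg) = 0.0000
  joint[3] = (2.0898, 5.2510) + 7 * (-1.0000, 0.0000) = (2.0898 + -7.0000, 5.2510 + 0.0000) = (-4.9102, 5.2510)
link 3: phi[3] = 55 + 90 + 35 + 95 = 275 deg
  cos(275 deg) = 0.0872, sin(275 deg) = -0.9962
  joint[4] = (-4.9102, 5.2510) + 4.7 * (0.0872, -0.9962) = (-4.9102 + 0.4096, 5.2510 + -4.6821) = (-4.5006, 0.5689)
End effector: (-4.5006, 0.5689)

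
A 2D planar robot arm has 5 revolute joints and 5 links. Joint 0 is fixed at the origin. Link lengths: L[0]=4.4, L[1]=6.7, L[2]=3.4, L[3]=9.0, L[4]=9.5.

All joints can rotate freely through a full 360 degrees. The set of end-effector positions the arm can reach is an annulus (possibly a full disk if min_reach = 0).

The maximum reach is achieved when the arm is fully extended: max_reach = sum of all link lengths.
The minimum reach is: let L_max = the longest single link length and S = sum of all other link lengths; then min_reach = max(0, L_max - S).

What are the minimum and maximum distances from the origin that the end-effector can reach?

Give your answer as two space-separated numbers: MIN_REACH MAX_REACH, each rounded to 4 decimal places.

Answer: 0.0000 33.0000

Derivation:
Link lengths: [4.4, 6.7, 3.4, 9.0, 9.5]
max_reach = 4.4 + 6.7 + 3.4 + 9 + 9.5 = 33
L_max = max([4.4, 6.7, 3.4, 9.0, 9.5]) = 9.5
S (sum of others) = 33 - 9.5 = 23.5
min_reach = max(0, 9.5 - 23.5) = max(0, -14) = 0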